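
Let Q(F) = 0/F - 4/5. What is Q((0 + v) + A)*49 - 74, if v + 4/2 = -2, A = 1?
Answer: -566/5 ≈ -113.20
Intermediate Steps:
v = -4 (v = -2 - 2 = -4)
Q(F) = -4/5 (Q(F) = 0 - 4*1/5 = 0 - 4/5 = -4/5)
Q((0 + v) + A)*49 - 74 = -4/5*49 - 74 = -196/5 - 74 = -566/5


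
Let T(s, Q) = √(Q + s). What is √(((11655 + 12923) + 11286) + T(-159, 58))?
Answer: √(35864 + I*√101) ≈ 189.38 + 0.027*I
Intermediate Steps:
√(((11655 + 12923) + 11286) + T(-159, 58)) = √(((11655 + 12923) + 11286) + √(58 - 159)) = √((24578 + 11286) + √(-101)) = √(35864 + I*√101)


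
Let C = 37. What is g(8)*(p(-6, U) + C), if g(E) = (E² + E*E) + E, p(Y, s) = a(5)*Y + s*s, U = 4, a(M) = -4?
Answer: 10472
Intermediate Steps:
p(Y, s) = s² - 4*Y (p(Y, s) = -4*Y + s*s = -4*Y + s² = s² - 4*Y)
g(E) = E + 2*E² (g(E) = (E² + E²) + E = 2*E² + E = E + 2*E²)
g(8)*(p(-6, U) + C) = (8*(1 + 2*8))*((4² - 4*(-6)) + 37) = (8*(1 + 16))*((16 + 24) + 37) = (8*17)*(40 + 37) = 136*77 = 10472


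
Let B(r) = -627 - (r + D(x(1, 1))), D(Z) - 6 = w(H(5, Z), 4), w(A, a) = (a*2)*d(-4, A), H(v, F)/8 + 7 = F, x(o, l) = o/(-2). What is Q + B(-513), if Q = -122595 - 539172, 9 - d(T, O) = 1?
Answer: -661951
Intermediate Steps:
x(o, l) = -o/2 (x(o, l) = o*(-½) = -o/2)
d(T, O) = 8 (d(T, O) = 9 - 1*1 = 9 - 1 = 8)
H(v, F) = -56 + 8*F
w(A, a) = 16*a (w(A, a) = (a*2)*8 = (2*a)*8 = 16*a)
D(Z) = 70 (D(Z) = 6 + 16*4 = 6 + 64 = 70)
Q = -661767
B(r) = -697 - r (B(r) = -627 - (r + 70) = -627 - (70 + r) = -627 + (-70 - r) = -697 - r)
Q + B(-513) = -661767 + (-697 - 1*(-513)) = -661767 + (-697 + 513) = -661767 - 184 = -661951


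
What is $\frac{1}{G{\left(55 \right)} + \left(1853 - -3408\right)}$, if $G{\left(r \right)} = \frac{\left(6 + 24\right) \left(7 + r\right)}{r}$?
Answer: $\frac{11}{58243} \approx 0.00018886$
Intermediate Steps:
$G{\left(r \right)} = \frac{210 + 30 r}{r}$ ($G{\left(r \right)} = \frac{30 \left(7 + r\right)}{r} = \frac{210 + 30 r}{r}$)
$\frac{1}{G{\left(55 \right)} + \left(1853 - -3408\right)} = \frac{1}{\left(30 + \frac{210}{55}\right) + \left(1853 - -3408\right)} = \frac{1}{\left(30 + 210 \cdot \frac{1}{55}\right) + \left(1853 + 3408\right)} = \frac{1}{\left(30 + \frac{42}{11}\right) + 5261} = \frac{1}{\frac{372}{11} + 5261} = \frac{1}{\frac{58243}{11}} = \frac{11}{58243}$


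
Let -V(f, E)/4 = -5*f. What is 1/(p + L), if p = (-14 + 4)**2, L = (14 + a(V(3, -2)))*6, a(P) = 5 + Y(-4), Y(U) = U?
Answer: 1/190 ≈ 0.0052632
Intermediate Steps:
V(f, E) = 20*f (V(f, E) = -(-20)*f = 20*f)
a(P) = 1 (a(P) = 5 - 4 = 1)
L = 90 (L = (14 + 1)*6 = 15*6 = 90)
p = 100 (p = (-10)**2 = 100)
1/(p + L) = 1/(100 + 90) = 1/190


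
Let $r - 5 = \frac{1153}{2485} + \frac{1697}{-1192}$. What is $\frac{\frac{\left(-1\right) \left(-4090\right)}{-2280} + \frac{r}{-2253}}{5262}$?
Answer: $- \frac{227687844959}{667218815560080} \approx -0.00034125$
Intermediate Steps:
$r = \frac{11967931}{2962120}$ ($r = 5 + \left(\frac{1153}{2485} + \frac{1697}{-1192}\right) = 5 + \left(1153 \cdot \frac{1}{2485} + 1697 \left(- \frac{1}{1192}\right)\right) = 5 + \left(\frac{1153}{2485} - \frac{1697}{1192}\right) = 5 - \frac{2842669}{2962120} = \frac{11967931}{2962120} \approx 4.0403$)
$\frac{\frac{\left(-1\right) \left(-4090\right)}{-2280} + \frac{r}{-2253}}{5262} = \frac{\frac{\left(-1\right) \left(-4090\right)}{-2280} + \frac{11967931}{2962120 \left(-2253\right)}}{5262} = \left(4090 \left(- \frac{1}{2280}\right) + \frac{11967931}{2962120} \left(- \frac{1}{2253}\right)\right) \frac{1}{5262} = \left(- \frac{409}{228} - \frac{11967931}{6673656360}\right) \frac{1}{5262} = \left(- \frac{227687844959}{126799470840}\right) \frac{1}{5262} = - \frac{227687844959}{667218815560080}$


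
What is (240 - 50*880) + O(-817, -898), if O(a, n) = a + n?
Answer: -45475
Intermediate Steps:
(240 - 50*880) + O(-817, -898) = (240 - 50*880) + (-817 - 898) = (240 - 44000) - 1715 = -43760 - 1715 = -45475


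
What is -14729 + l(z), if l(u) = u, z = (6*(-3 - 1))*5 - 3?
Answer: -14852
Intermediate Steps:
z = -123 (z = (6*(-4))*5 - 3 = -24*5 - 3 = -120 - 3 = -123)
-14729 + l(z) = -14729 - 123 = -14852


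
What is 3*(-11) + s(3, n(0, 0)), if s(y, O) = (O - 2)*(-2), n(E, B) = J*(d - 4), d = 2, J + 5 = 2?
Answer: -41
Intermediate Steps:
J = -3 (J = -5 + 2 = -3)
n(E, B) = 6 (n(E, B) = -3*(2 - 4) = -3*(-2) = 6)
s(y, O) = 4 - 2*O (s(y, O) = (-2 + O)*(-2) = 4 - 2*O)
3*(-11) + s(3, n(0, 0)) = 3*(-11) + (4 - 2*6) = -33 + (4 - 12) = -33 - 8 = -41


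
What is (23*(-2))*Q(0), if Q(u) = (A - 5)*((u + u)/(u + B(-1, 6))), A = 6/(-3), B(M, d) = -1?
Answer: 0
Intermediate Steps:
A = -2 (A = 6*(-⅓) = -2)
Q(u) = -14*u/(-1 + u) (Q(u) = (-2 - 5)*((u + u)/(u - 1)) = -7*2*u/(-1 + u) = -14*u/(-1 + u))
(23*(-2))*Q(0) = (23*(-2))*(-14*0/(-1 + 0)) = -(-644)*0/(-1) = -(-644)*0*(-1) = -46*0 = 0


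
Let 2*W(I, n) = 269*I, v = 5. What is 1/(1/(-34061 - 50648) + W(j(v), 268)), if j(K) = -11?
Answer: -169418/250653933 ≈ -0.00067590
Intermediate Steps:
W(I, n) = 269*I/2 (W(I, n) = (269*I)/2 = 269*I/2)
1/(1/(-34061 - 50648) + W(j(v), 268)) = 1/(1/(-34061 - 50648) + (269/2)*(-11)) = 1/(1/(-84709) - 2959/2) = 1/(-1/84709 - 2959/2) = 1/(-250653933/169418) = -169418/250653933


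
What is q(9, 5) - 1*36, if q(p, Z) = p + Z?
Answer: -22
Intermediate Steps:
q(p, Z) = Z + p
q(9, 5) - 1*36 = (5 + 9) - 1*36 = 14 - 36 = -22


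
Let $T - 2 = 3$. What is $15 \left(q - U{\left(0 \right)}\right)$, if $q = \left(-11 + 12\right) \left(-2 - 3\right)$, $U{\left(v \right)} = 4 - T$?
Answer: $-60$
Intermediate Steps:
$T = 5$ ($T = 2 + 3 = 5$)
$U{\left(v \right)} = -1$ ($U{\left(v \right)} = 4 - 5 = -1$)
$q = -5$ ($q = 1 \left(-5\right) = -5$)
$15 \left(q - U{\left(0 \right)}\right) = 15 \left(-5 - -1\right) = 15 \left(-5 + 1\right) = 15 \left(-4\right) = -60$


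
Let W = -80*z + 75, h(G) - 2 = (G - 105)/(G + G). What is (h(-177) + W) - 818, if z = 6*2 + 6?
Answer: -128632/59 ≈ -2180.2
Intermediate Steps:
h(G) = 2 + (-105 + G)/(2*G) (h(G) = 2 + (G - 105)/(G + G) = 2 + (-105 + G)/((2*G)) = 2 + (-105 + G)*(1/(2*G)) = 2 + (-105 + G)/(2*G))
z = 18 (z = 12 + 6 = 18)
W = -1365 (W = -80*18 + 75 = -1440 + 75 = -1365)
(h(-177) + W) - 818 = ((5/2)*(-21 - 177)/(-177) - 1365) - 818 = ((5/2)*(-1/177)*(-198) - 1365) - 818 = (165/59 - 1365) - 818 = -80370/59 - 818 = -128632/59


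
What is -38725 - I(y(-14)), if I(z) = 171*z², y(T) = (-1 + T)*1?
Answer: -77200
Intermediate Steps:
y(T) = -1 + T
-38725 - I(y(-14)) = -38725 - 171*(-1 - 14)² = -38725 - 171*(-15)² = -38725 - 171*225 = -38725 - 1*38475 = -38725 - 38475 = -77200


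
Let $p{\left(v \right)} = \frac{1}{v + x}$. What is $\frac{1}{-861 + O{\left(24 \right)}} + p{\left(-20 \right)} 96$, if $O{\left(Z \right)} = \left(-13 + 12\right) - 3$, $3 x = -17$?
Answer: $- \frac{249197}{66605} \approx -3.7414$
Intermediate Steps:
$x = - \frac{17}{3}$ ($x = \frac{1}{3} \left(-17\right) = - \frac{17}{3} \approx -5.6667$)
$O{\left(Z \right)} = -4$ ($O{\left(Z \right)} = -1 - 3 = -4$)
$p{\left(v \right)} = \frac{1}{- \frac{17}{3} + v}$ ($p{\left(v \right)} = \frac{1}{v - \frac{17}{3}} = \frac{1}{- \frac{17}{3} + v}$)
$\frac{1}{-861 + O{\left(24 \right)}} + p{\left(-20 \right)} 96 = \frac{1}{-861 - 4} + \frac{3}{-17 + 3 \left(-20\right)} 96 = \frac{1}{-865} + \frac{3}{-17 - 60} \cdot 96 = - \frac{1}{865} + \frac{3}{-77} \cdot 96 = - \frac{1}{865} + 3 \left(- \frac{1}{77}\right) 96 = - \frac{1}{865} - \frac{288}{77} = - \frac{249197}{66605}$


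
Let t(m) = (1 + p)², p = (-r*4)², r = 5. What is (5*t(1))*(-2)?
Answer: -1608010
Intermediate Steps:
p = 400 (p = (-1*5*4)² = (-5*4)² = (-20)² = 400)
t(m) = 160801 (t(m) = (1 + 400)² = 401² = 160801)
(5*t(1))*(-2) = (5*160801)*(-2) = 804005*(-2) = -1608010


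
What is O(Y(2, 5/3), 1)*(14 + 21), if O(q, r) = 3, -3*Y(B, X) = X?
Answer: 105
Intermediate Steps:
Y(B, X) = -X/3
O(Y(2, 5/3), 1)*(14 + 21) = 3*(14 + 21) = 3*35 = 105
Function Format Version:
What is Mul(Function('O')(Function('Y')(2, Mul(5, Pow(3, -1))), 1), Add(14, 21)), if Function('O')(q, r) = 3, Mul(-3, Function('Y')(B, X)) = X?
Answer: 105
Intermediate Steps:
Function('Y')(B, X) = Mul(Rational(-1, 3), X)
Mul(Function('O')(Function('Y')(2, Mul(5, Pow(3, -1))), 1), Add(14, 21)) = Mul(3, Add(14, 21)) = Mul(3, 35) = 105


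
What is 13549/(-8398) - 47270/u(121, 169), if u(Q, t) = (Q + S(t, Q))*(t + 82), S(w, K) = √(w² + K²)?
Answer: -222155799/272414818 - 47270*√43202/7168811 ≈ -2.1860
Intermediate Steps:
S(w, K) = √(K² + w²)
u(Q, t) = (82 + t)*(Q + √(Q² + t²)) (u(Q, t) = (Q + √(Q² + t²))*(t + 82) = (Q + √(Q² + t²))*(82 + t) = (82 + t)*(Q + √(Q² + t²)))
13549/(-8398) - 47270/u(121, 169) = 13549/(-8398) - 47270/(82*121 + 82*√(121² + 169²) + 121*169 + 169*√(121² + 169²)) = 13549*(-1/8398) - 47270/(9922 + 82*√(14641 + 28561) + 20449 + 169*√(14641 + 28561)) = -797/494 - 47270/(9922 + 82*√43202 + 20449 + 169*√43202) = -797/494 - 47270/(30371 + 251*√43202)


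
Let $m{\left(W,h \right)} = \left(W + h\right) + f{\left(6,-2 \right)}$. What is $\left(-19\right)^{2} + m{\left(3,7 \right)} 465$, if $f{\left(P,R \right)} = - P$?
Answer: $2221$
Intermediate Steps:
$m{\left(W,h \right)} = -6 + W + h$ ($m{\left(W,h \right)} = \left(W + h\right) - 6 = -6 + W + h$)
$\left(-19\right)^{2} + m{\left(3,7 \right)} 465 = \left(-19\right)^{2} + \left(-6 + 3 + 7\right) 465 = 361 + 4 \cdot 465 = 361 + 1860 = 2221$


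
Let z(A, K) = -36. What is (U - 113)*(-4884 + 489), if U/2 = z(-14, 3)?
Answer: 813075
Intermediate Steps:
U = -72 (U = 2*(-36) = -72)
(U - 113)*(-4884 + 489) = (-72 - 113)*(-4884 + 489) = -185*(-4395) = 813075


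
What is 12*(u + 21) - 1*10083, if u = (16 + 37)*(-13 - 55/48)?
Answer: -75311/4 ≈ -18828.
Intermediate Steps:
u = -35987/48 (u = 53*(-13 - 55*1/48) = 53*(-13 - 55/48) = 53*(-679/48) = -35987/48 ≈ -749.73)
12*(u + 21) - 1*10083 = 12*(-35987/48 + 21) - 1*10083 = 12*(-34979/48) - 10083 = -34979/4 - 10083 = -75311/4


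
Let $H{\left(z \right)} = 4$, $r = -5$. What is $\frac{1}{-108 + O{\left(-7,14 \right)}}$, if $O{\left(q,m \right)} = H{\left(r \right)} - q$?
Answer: $- \frac{1}{97} \approx -0.010309$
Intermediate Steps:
$O{\left(q,m \right)} = 4 - q$
$\frac{1}{-108 + O{\left(-7,14 \right)}} = \frac{1}{-108 + \left(4 - -7\right)} = \frac{1}{-108 + \left(4 + 7\right)} = \frac{1}{-108 + 11} = \frac{1}{-97} = - \frac{1}{97}$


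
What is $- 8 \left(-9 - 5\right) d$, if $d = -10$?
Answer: $-1120$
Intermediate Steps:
$- 8 \left(-9 - 5\right) d = - 8 \left(-9 - 5\right) \left(-10\right) = \left(-8\right) \left(-14\right) \left(-10\right) = 112 \left(-10\right) = -1120$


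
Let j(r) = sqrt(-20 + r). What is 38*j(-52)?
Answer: 228*I*sqrt(2) ≈ 322.44*I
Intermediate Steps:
38*j(-52) = 38*sqrt(-20 - 52) = 38*sqrt(-72) = 38*(6*I*sqrt(2)) = 228*I*sqrt(2)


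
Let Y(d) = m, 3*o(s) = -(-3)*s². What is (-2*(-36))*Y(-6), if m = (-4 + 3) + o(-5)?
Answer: 1728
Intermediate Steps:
o(s) = s² (o(s) = (-(-3)*s²)/3 = (3*s²)/3 = s²)
m = 24 (m = (-4 + 3) + (-5)² = -1 + 25 = 24)
Y(d) = 24
(-2*(-36))*Y(-6) = -2*(-36)*24 = 72*24 = 1728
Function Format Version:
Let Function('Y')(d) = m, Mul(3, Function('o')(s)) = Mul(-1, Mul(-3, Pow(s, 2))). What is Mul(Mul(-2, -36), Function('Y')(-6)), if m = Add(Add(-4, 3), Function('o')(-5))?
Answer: 1728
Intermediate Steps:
Function('o')(s) = Pow(s, 2) (Function('o')(s) = Mul(Rational(1, 3), Mul(-1, Mul(-3, Pow(s, 2)))) = Mul(Rational(1, 3), Mul(3, Pow(s, 2))) = Pow(s, 2))
m = 24 (m = Add(Add(-4, 3), Pow(-5, 2)) = Add(-1, 25) = 24)
Function('Y')(d) = 24
Mul(Mul(-2, -36), Function('Y')(-6)) = Mul(Mul(-2, -36), 24) = Mul(72, 24) = 1728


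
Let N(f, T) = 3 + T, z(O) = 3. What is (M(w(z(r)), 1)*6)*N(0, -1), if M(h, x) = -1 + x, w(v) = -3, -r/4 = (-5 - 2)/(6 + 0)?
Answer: 0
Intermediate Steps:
r = 14/3 (r = -4*(-5 - 2)/(6 + 0) = -(-28)/6 = -4*(-7/6) = 14/3 ≈ 4.6667)
(M(w(z(r)), 1)*6)*N(0, -1) = ((-1 + 1)*6)*(3 - 1) = (0*6)*2 = 0*2 = 0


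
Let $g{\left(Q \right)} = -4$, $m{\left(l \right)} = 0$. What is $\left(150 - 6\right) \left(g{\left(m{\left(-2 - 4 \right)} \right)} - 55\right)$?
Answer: $-8496$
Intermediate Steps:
$\left(150 - 6\right) \left(g{\left(m{\left(-2 - 4 \right)} \right)} - 55\right) = \left(150 - 6\right) \left(-4 - 55\right) = 144 \left(-4 - 55\right) = 144 \left(-59\right) = -8496$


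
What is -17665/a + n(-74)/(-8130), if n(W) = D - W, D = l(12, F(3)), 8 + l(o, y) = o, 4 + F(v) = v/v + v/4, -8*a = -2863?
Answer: -191525819/3879365 ≈ -49.370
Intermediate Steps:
a = 2863/8 (a = -⅛*(-2863) = 2863/8 ≈ 357.88)
F(v) = -3 + v/4 (F(v) = -4 + (v/v + v/4) = -4 + (1 + v*(¼)) = -4 + (1 + v/4) = -3 + v/4)
l(o, y) = -8 + o
D = 4 (D = -8 + 12 = 4)
n(W) = 4 - W
-17665/a + n(-74)/(-8130) = -17665/2863/8 + (4 - 1*(-74))/(-8130) = -17665*8/2863 + (4 + 74)*(-1/8130) = -141320/2863 + 78*(-1/8130) = -141320/2863 - 13/1355 = -191525819/3879365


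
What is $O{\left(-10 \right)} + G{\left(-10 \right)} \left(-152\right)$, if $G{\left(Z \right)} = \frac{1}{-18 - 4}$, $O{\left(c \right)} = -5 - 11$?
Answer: $- \frac{100}{11} \approx -9.0909$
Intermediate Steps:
$O{\left(c \right)} = -16$
$G{\left(Z \right)} = - \frac{1}{22}$ ($G{\left(Z \right)} = \frac{1}{-22} = - \frac{1}{22}$)
$O{\left(-10 \right)} + G{\left(-10 \right)} \left(-152\right) = -16 - - \frac{76}{11} = -16 + \frac{76}{11} = - \frac{100}{11}$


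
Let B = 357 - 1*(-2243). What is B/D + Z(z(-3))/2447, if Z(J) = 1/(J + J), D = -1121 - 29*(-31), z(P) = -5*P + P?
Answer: -8482921/724312 ≈ -11.712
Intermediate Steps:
z(P) = -4*P
D = -222 (D = -1121 + 899 = -222)
Z(J) = 1/(2*J)
B = 2600 (B = 357 + 2243 = 2600)
B/D + Z(z(-3))/2447 = 2600/(-222) + (1/(2*((-4*(-3)))))/2447 = 2600*(-1/222) + ((½)/12)*(1/2447) = -1300/111 + ((½)*(1/12))*(1/2447) = -1300/111 + (1/24)*(1/2447) = -1300/111 + 1/58728 = -8482921/724312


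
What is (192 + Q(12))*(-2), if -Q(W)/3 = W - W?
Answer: -384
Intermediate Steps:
Q(W) = 0 (Q(W) = -3*(W - W) = -3*0 = 0)
(192 + Q(12))*(-2) = (192 + 0)*(-2) = 192*(-2) = -384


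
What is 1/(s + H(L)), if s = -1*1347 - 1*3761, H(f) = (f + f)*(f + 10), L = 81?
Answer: 1/9634 ≈ 0.00010380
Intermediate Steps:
H(f) = 2*f*(10 + f) (H(f) = (2*f)*(10 + f) = 2*f*(10 + f))
s = -5108 (s = -1347 - 3761 = -5108)
1/(s + H(L)) = 1/(-5108 + 2*81*(10 + 81)) = 1/(-5108 + 2*81*91) = 1/(-5108 + 14742) = 1/9634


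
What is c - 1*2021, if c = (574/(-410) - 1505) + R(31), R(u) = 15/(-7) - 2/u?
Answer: -3829624/1085 ≈ -3529.6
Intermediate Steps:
R(u) = -15/7 - 2/u (R(u) = 15*(-⅐) - 2/u = -15/7 - 2/u)
c = -1636839/1085 (c = (574/(-410) - 1505) + (-15/7 - 2/31) = (574*(-1/410) - 1505) + (-15/7 - 2*1/31) = (-7/5 - 1505) + (-15/7 - 2/31) = -7532/5 - 479/217 = -1636839/1085 ≈ -1508.6)
c - 1*2021 = -1636839/1085 - 1*2021 = -1636839/1085 - 2021 = -3829624/1085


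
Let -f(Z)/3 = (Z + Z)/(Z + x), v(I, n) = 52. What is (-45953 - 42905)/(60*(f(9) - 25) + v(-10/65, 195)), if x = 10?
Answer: 844151/15376 ≈ 54.901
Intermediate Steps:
f(Z) = -6*Z/(10 + Z) (f(Z) = -3*(Z + Z)/(Z + 10) = -3*2*Z/(10 + Z) = -6*Z/(10 + Z))
(-45953 - 42905)/(60*(f(9) - 25) + v(-10/65, 195)) = (-45953 - 42905)/(60*(-6*9/(10 + 9) - 25) + 52) = -88858/(60*(-6*9/19 - 25) + 52) = -88858/(60*(-6*9*1/19 - 25) + 52) = -88858/(60*(-54/19 - 25) + 52) = -88858/(60*(-529/19) + 52) = -88858/(-31740/19 + 52) = -88858/(-30752/19) = -88858*(-19/30752) = 844151/15376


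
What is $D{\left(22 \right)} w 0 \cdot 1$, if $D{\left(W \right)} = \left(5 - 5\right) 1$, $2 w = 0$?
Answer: $0$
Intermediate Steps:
$w = 0$ ($w = \frac{1}{2} \cdot 0 = 0$)
$D{\left(W \right)} = 0$ ($D{\left(W \right)} = 0 \cdot 1 = 0$)
$D{\left(22 \right)} w 0 \cdot 1 = 0 \cdot 0 \cdot 0 \cdot 1 = 0 \cdot 0 \cdot 1 = 0 \cdot 0 = 0$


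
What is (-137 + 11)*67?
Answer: -8442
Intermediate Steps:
(-137 + 11)*67 = -126*67 = -8442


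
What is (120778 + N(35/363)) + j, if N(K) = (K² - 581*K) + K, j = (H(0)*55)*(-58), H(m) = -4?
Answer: 17588801047/131769 ≈ 1.3348e+5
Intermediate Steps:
j = 12760 (j = -4*55*(-58) = -220*(-58) = 12760)
N(K) = K² - 580*K
(120778 + N(35/363)) + j = (120778 + (35/363)*(-580 + 35/363)) + 12760 = (120778 + (35*(1/363))*(-580 + 35*(1/363))) + 12760 = (120778 + 35*(-580 + 35/363)/363) + 12760 = (120778 + (35/363)*(-210505/363)) + 12760 = (120778 - 7367675/131769) + 12760 = 15907428607/131769 + 12760 = 17588801047/131769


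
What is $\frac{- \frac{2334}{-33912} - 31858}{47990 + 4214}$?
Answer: $- \frac{180061027}{295057008} \approx -0.61026$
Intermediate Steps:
$\frac{- \frac{2334}{-33912} - 31858}{47990 + 4214} = \frac{\left(-2334\right) \left(- \frac{1}{33912}\right) - 31858}{52204} = \left(\frac{389}{5652} - 31858\right) \frac{1}{52204} = \left(- \frac{180061027}{5652}\right) \frac{1}{52204} = - \frac{180061027}{295057008}$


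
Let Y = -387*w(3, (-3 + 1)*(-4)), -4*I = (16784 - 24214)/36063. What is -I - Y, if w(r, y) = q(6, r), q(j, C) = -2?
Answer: -55829239/72126 ≈ -774.05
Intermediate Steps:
w(r, y) = -2
I = 3715/72126 (I = -(16784 - 24214)/(4*36063) = -(-3715)/(2*36063) = -¼*(-7430/36063) = 3715/72126 ≈ 0.051507)
Y = 774 (Y = -387*(-2) = 774)
-I - Y = -1*3715/72126 - 1*774 = -3715/72126 - 774 = -55829239/72126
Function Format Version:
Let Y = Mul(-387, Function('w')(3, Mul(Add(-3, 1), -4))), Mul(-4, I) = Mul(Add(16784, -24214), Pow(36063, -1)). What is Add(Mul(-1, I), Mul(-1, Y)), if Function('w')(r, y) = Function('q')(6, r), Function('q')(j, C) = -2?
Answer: Rational(-55829239, 72126) ≈ -774.05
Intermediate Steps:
Function('w')(r, y) = -2
I = Rational(3715, 72126) (I = Mul(Rational(-1, 4), Mul(Add(16784, -24214), Pow(36063, -1))) = Mul(Rational(-1, 4), Mul(-7430, Rational(1, 36063))) = Mul(Rational(-1, 4), Rational(-7430, 36063)) = Rational(3715, 72126) ≈ 0.051507)
Y = 774 (Y = Mul(-387, -2) = 774)
Add(Mul(-1, I), Mul(-1, Y)) = Add(Mul(-1, Rational(3715, 72126)), Mul(-1, 774)) = Add(Rational(-3715, 72126), -774) = Rational(-55829239, 72126)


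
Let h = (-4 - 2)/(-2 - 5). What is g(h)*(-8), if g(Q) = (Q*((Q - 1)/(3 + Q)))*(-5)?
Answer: -80/63 ≈ -1.2698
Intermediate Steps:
h = 6/7 (h = -6/(-7) = -6*(-⅐) = 6/7 ≈ 0.85714)
g(Q) = -5*Q*(-1 + Q)/(3 + Q) (g(Q) = (Q*((-1 + Q)/(3 + Q)))*(-5) = (Q*(-1 + Q)/(3 + Q))*(-5) = -5*Q*(-1 + Q)/(3 + Q))
g(h)*(-8) = (5*(6/7)*(1 - 1*6/7)/(3 + 6/7))*(-8) = (5*(6/7)*(1 - 6/7)/(27/7))*(-8) = (5*(6/7)*(7/27)*(⅐))*(-8) = (10/63)*(-8) = -80/63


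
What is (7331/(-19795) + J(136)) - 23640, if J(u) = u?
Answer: -465269011/19795 ≈ -23504.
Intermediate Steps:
(7331/(-19795) + J(136)) - 23640 = (7331/(-19795) + 136) - 23640 = (7331*(-1/19795) + 136) - 23640 = (-7331/19795 + 136) - 23640 = 2684789/19795 - 23640 = -465269011/19795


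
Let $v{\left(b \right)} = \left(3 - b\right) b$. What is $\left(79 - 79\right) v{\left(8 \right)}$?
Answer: $0$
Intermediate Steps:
$v{\left(b \right)} = b \left(3 - b\right)$
$\left(79 - 79\right) v{\left(8 \right)} = \left(79 - 79\right) 8 \left(3 - 8\right) = 0 \cdot 8 \left(3 - 8\right) = 0 \cdot 8 \left(-5\right) = 0 \left(-40\right) = 0$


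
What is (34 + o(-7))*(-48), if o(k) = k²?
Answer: -3984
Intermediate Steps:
(34 + o(-7))*(-48) = (34 + (-7)²)*(-48) = (34 + 49)*(-48) = 83*(-48) = -3984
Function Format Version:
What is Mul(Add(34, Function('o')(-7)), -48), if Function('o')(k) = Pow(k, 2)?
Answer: -3984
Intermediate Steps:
Mul(Add(34, Function('o')(-7)), -48) = Mul(Add(34, Pow(-7, 2)), -48) = Mul(Add(34, 49), -48) = Mul(83, -48) = -3984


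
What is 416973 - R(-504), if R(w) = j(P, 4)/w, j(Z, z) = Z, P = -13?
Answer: 210154379/504 ≈ 4.1697e+5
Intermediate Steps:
R(w) = -13/w
416973 - R(-504) = 416973 - (-13)/(-504) = 416973 - (-13)*(-1)/504 = 416973 - 1*13/504 = 416973 - 13/504 = 210154379/504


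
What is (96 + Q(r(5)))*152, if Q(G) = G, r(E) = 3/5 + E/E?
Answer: 74176/5 ≈ 14835.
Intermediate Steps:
r(E) = 8/5 (r(E) = 3*(⅕) + 1 = ⅗ + 1 = 8/5)
(96 + Q(r(5)))*152 = (96 + 8/5)*152 = (488/5)*152 = 74176/5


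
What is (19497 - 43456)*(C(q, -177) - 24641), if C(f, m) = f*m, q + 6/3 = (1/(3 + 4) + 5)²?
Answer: 34008722345/49 ≈ 6.9406e+8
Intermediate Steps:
q = 1198/49 (q = -2 + (1/(3 + 4) + 5)² = -2 + (1/7 + 5)² = -2 + (⅐ + 5)² = -2 + (36/7)² = -2 + 1296/49 = 1198/49 ≈ 24.449)
(19497 - 43456)*(C(q, -177) - 24641) = (19497 - 43456)*((1198/49)*(-177) - 24641) = -23959*(-212046/49 - 24641) = -23959*(-1419455/49) = 34008722345/49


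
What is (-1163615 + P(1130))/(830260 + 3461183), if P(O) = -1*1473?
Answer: -1165088/4291443 ≈ -0.27149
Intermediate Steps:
P(O) = -1473
(-1163615 + P(1130))/(830260 + 3461183) = (-1163615 - 1473)/(830260 + 3461183) = -1165088/4291443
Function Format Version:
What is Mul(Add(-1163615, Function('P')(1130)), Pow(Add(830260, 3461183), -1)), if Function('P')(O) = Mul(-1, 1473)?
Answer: Rational(-1165088, 4291443) ≈ -0.27149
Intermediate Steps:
Function('P')(O) = -1473
Mul(Add(-1163615, Function('P')(1130)), Pow(Add(830260, 3461183), -1)) = Mul(Add(-1163615, -1473), Pow(Add(830260, 3461183), -1)) = Mul(-1165088, Pow(4291443, -1)) = Mul(-1165088, Rational(1, 4291443)) = Rational(-1165088, 4291443)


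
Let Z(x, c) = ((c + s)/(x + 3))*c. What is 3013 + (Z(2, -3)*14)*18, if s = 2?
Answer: 15821/5 ≈ 3164.2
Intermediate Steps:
Z(x, c) = c*(2 + c)/(3 + x) (Z(x, c) = ((c + 2)/(x + 3))*c = ((2 + c)/(3 + x))*c = c*(2 + c)/(3 + x))
3013 + (Z(2, -3)*14)*18 = 3013 + (-3*(2 - 3)/(3 + 2)*14)*18 = 3013 + (-3*(-1)/5*14)*18 = 3013 + (-3*⅕*(-1)*14)*18 = 3013 + ((⅗)*14)*18 = 3013 + (42/5)*18 = 3013 + 756/5 = 15821/5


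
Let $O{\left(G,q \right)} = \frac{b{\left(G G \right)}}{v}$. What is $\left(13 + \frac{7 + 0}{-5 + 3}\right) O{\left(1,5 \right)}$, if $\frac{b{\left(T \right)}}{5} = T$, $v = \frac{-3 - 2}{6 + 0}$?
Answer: $-57$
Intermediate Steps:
$v = - \frac{5}{6} \approx -0.83333$
$b{\left(T \right)} = 5 T$
$O{\left(G,q \right)} = - 6 G^{2}$ ($O{\left(G,q \right)} = \frac{5 G G}{- \frac{5}{6}} = 5 G^{2} \left(- \frac{6}{5}\right) = - 6 G^{2}$)
$\left(13 + \frac{7 + 0}{-5 + 3}\right) O{\left(1,5 \right)} = \left(13 + \frac{7 + 0}{-5 + 3}\right) \left(- 6 \cdot 1^{2}\right) = \left(13 + \frac{7}{-2}\right) \left(\left(-6\right) 1\right) = \left(13 + 7 \left(- \frac{1}{2}\right)\right) \left(-6\right) = \left(13 - \frac{7}{2}\right) \left(-6\right) = \frac{19}{2} \left(-6\right) = -57$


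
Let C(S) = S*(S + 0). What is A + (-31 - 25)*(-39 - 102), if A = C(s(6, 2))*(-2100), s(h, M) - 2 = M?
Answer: -25704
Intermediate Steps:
s(h, M) = 2 + M
C(S) = S**2 (C(S) = S*S = S**2)
A = -33600 (A = (2 + 2)**2*(-2100) = 4**2*(-2100) = 16*(-2100) = -33600)
A + (-31 - 25)*(-39 - 102) = -33600 + (-31 - 25)*(-39 - 102) = -33600 - 56*(-141) = -33600 + 7896 = -25704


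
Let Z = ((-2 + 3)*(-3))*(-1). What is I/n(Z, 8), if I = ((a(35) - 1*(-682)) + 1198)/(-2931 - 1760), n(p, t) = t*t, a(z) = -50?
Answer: -915/150112 ≈ -0.0060954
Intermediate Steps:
Z = 3 (Z = (1*(-3))*(-1) = -3*(-1) = 3)
n(p, t) = t**2
I = -1830/4691 (I = ((-50 - 1*(-682)) + 1198)/(-2931 - 1760) = ((-50 + 682) + 1198)/(-4691) = (632 + 1198)*(-1/4691) = 1830*(-1/4691) = -1830/4691 ≈ -0.39011)
I/n(Z, 8) = -1830/(4691*(8**2)) = -1830/4691/64 = -1830/4691*1/64 = -915/150112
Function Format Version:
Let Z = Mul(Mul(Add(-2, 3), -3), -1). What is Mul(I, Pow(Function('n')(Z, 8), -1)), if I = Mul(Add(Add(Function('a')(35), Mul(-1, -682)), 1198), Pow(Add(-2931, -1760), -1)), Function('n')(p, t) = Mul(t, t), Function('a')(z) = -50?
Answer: Rational(-915, 150112) ≈ -0.0060954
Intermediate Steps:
Z = 3 (Z = Mul(Mul(1, -3), -1) = Mul(-3, -1) = 3)
Function('n')(p, t) = Pow(t, 2)
I = Rational(-1830, 4691) (I = Mul(Add(Add(-50, Mul(-1, -682)), 1198), Pow(Add(-2931, -1760), -1)) = Mul(Add(Add(-50, 682), 1198), Pow(-4691, -1)) = Mul(Add(632, 1198), Rational(-1, 4691)) = Mul(1830, Rational(-1, 4691)) = Rational(-1830, 4691) ≈ -0.39011)
Mul(I, Pow(Function('n')(Z, 8), -1)) = Mul(Rational(-1830, 4691), Pow(Pow(8, 2), -1)) = Mul(Rational(-1830, 4691), Pow(64, -1)) = Mul(Rational(-1830, 4691), Rational(1, 64)) = Rational(-915, 150112)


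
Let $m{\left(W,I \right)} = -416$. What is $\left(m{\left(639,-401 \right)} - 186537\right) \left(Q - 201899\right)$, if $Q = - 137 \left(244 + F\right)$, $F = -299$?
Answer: $36336932892$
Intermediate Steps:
$Q = 7535$ ($Q = - 137 \left(244 - 299\right) = \left(-137\right) \left(-55\right) = 7535$)
$\left(m{\left(639,-401 \right)} - 186537\right) \left(Q - 201899\right) = \left(-416 - 186537\right) \left(7535 - 201899\right) = - 186953 \left(7535 - 201899\right) = \left(-186953\right) \left(-194364\right) = 36336932892$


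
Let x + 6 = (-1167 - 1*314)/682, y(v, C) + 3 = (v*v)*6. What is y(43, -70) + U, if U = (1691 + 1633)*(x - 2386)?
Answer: -2709973119/341 ≈ -7.9471e+6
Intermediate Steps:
y(v, C) = -3 + 6*v² (y(v, C) = -3 + (v*v)*6 = -3 + v²*6 = -3 + 6*v²)
x = -5573/682 (x = -6 + (-1167 - 1*314)/682 = -6 + (-1167 - 314)*(1/682) = -6 - 1481*1/682 = -6 - 1481/682 = -5573/682 ≈ -8.1716)
U = -2713755150/341 (U = (1691 + 1633)*(-5573/682 - 2386) = 3324*(-1632825/682) = -2713755150/341 ≈ -7.9582e+6)
y(43, -70) + U = (-3 + 6*43²) - 2713755150/341 = (-3 + 6*1849) - 2713755150/341 = (-3 + 11094) - 2713755150/341 = 11091 - 2713755150/341 = -2709973119/341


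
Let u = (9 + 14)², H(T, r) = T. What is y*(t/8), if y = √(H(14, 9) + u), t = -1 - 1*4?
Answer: -5*√543/8 ≈ -14.564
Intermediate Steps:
u = 529 (u = 23² = 529)
t = -5 (t = -1 - 4 = -5)
y = √543 (y = √(14 + 529) = √543 ≈ 23.302)
y*(t/8) = √543*(-5/8) = -5*√543/8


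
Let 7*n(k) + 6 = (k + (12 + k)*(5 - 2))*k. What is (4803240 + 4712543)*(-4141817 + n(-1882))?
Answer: -141716472262523/7 ≈ -2.0245e+13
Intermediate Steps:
n(k) = -6/7 + k*(36 + 4*k)/7 (n(k) = -6/7 + ((k + (12 + k)*(5 - 2))*k)/7 = -6/7 + ((k + (12 + k)*3)*k)/7 = -6/7 + ((k + (36 + 3*k))*k)/7 = -6/7 + ((36 + 4*k)*k)/7 = -6/7 + (k*(36 + 4*k))/7 = -6/7 + k*(36 + 4*k)/7)
(4803240 + 4712543)*(-4141817 + n(-1882)) = (4803240 + 4712543)*(-4141817 + (-6/7 + (4/7)*(-1882)² + (36/7)*(-1882))) = 9515783*(-4141817 + (-6/7 + (4/7)*3541924 - 67752/7)) = 9515783*(-4141817 + (-6/7 + 14167696/7 - 67752/7)) = 9515783*(-4141817 + 14099938/7) = 9515783*(-14892781/7) = -141716472262523/7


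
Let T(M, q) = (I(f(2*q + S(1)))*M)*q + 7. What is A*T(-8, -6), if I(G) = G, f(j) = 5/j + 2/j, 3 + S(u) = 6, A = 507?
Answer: -15379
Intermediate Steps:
S(u) = 3 (S(u) = -3 + 6 = 3)
f(j) = 7/j
T(M, q) = 7 + 7*M*q/(3 + 2*q) (T(M, q) = ((7/(2*q + 3))*M)*q + 7 = ((7/(3 + 2*q))*M)*q + 7 = (7*M/(3 + 2*q))*q + 7 = 7*M*q/(3 + 2*q) + 7 = 7 + 7*M*q/(3 + 2*q))
A*T(-8, -6) = 507*(7*(3 + 2*(-6) - 8*(-6))/(3 + 2*(-6))) = 507*(7*(3 - 12 + 48)/(3 - 12)) = 507*(7*39/(-9)) = 507*(7*(-⅑)*39) = 507*(-91/3) = -15379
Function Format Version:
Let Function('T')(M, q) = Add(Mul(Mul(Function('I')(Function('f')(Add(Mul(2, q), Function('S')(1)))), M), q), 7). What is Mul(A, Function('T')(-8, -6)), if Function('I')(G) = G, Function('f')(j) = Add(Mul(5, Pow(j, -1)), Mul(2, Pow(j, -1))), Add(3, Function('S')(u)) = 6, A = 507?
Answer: -15379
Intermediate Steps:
Function('S')(u) = 3 (Function('S')(u) = Add(-3, 6) = 3)
Function('f')(j) = Mul(7, Pow(j, -1))
Function('T')(M, q) = Add(7, Mul(7, M, q, Pow(Add(3, Mul(2, q)), -1))) (Function('T')(M, q) = Add(Mul(Mul(Mul(7, Pow(Add(Mul(2, q), 3), -1)), M), q), 7) = Add(Mul(Mul(Mul(7, Pow(Add(3, Mul(2, q)), -1)), M), q), 7) = Add(Mul(Mul(7, M, Pow(Add(3, Mul(2, q)), -1)), q), 7) = Add(Mul(7, M, q, Pow(Add(3, Mul(2, q)), -1)), 7) = Add(7, Mul(7, M, q, Pow(Add(3, Mul(2, q)), -1))))
Mul(A, Function('T')(-8, -6)) = Mul(507, Mul(7, Pow(Add(3, Mul(2, -6)), -1), Add(3, Mul(2, -6), Mul(-8, -6)))) = Mul(507, Mul(7, Pow(Add(3, -12), -1), Add(3, -12, 48))) = Mul(507, Mul(7, Pow(-9, -1), 39)) = Mul(507, Mul(7, Rational(-1, 9), 39)) = Mul(507, Rational(-91, 3)) = -15379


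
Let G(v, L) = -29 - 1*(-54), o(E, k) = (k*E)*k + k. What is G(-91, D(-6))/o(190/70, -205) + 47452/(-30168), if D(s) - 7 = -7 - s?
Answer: -105044063/66791952 ≈ -1.5727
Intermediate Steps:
D(s) = -s (D(s) = 7 + (-7 - s) = -s)
o(E, k) = k + E*k**2 (o(E, k) = (E*k)*k + k = E*k**2 + k = k + E*k**2)
G(v, L) = 25 (G(v, L) = -29 + 54 = 25)
G(-91, D(-6))/o(190/70, -205) + 47452/(-30168) = 25/((-205*(1 + (190/70)*(-205)))) + 47452/(-30168) = 25/((-205*(1 + (190*(1/70))*(-205)))) + 47452*(-1/30168) = 25/((-205*(1 + (19/7)*(-205)))) - 11863/7542 = 25/((-205*(1 - 3895/7))) - 11863/7542 = 25/((-205*(-3888/7))) - 11863/7542 = 25/(797040/7) - 11863/7542 = 25*(7/797040) - 11863/7542 = 35/159408 - 11863/7542 = -105044063/66791952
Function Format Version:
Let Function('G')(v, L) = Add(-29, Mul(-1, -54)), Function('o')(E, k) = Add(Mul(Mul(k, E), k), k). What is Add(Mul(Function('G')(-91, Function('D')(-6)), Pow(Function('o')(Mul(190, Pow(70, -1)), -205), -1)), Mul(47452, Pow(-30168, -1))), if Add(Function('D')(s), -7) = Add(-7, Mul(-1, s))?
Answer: Rational(-105044063, 66791952) ≈ -1.5727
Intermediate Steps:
Function('D')(s) = Mul(-1, s) (Function('D')(s) = Add(7, Add(-7, Mul(-1, s))) = Mul(-1, s))
Function('o')(E, k) = Add(k, Mul(E, Pow(k, 2))) (Function('o')(E, k) = Add(Mul(Mul(E, k), k), k) = Add(Mul(E, Pow(k, 2)), k) = Add(k, Mul(E, Pow(k, 2))))
Function('G')(v, L) = 25 (Function('G')(v, L) = Add(-29, 54) = 25)
Add(Mul(Function('G')(-91, Function('D')(-6)), Pow(Function('o')(Mul(190, Pow(70, -1)), -205), -1)), Mul(47452, Pow(-30168, -1))) = Add(Mul(25, Pow(Mul(-205, Add(1, Mul(Mul(190, Pow(70, -1)), -205))), -1)), Mul(47452, Pow(-30168, -1))) = Add(Mul(25, Pow(Mul(-205, Add(1, Mul(Mul(190, Rational(1, 70)), -205))), -1)), Mul(47452, Rational(-1, 30168))) = Add(Mul(25, Pow(Mul(-205, Add(1, Mul(Rational(19, 7), -205))), -1)), Rational(-11863, 7542)) = Add(Mul(25, Pow(Mul(-205, Add(1, Rational(-3895, 7))), -1)), Rational(-11863, 7542)) = Add(Mul(25, Pow(Mul(-205, Rational(-3888, 7)), -1)), Rational(-11863, 7542)) = Add(Mul(25, Pow(Rational(797040, 7), -1)), Rational(-11863, 7542)) = Add(Mul(25, Rational(7, 797040)), Rational(-11863, 7542)) = Add(Rational(35, 159408), Rational(-11863, 7542)) = Rational(-105044063, 66791952)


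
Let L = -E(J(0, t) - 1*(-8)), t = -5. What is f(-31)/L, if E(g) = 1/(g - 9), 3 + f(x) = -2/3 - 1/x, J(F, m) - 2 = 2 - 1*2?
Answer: 338/93 ≈ 3.6344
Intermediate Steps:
J(F, m) = 2 (J(F, m) = 2 + (2 - 1*2) = 2 + (2 - 2) = 2 + 0 = 2)
f(x) = -11/3 - 1/x (f(x) = -3 + (-2/3 - 1/x) = -3 + (-2*⅓ - 1/x) = -3 + (-⅔ - 1/x) = -11/3 - 1/x)
E(g) = 1/(-9 + g)
L = -1 (L = -1/(-9 + (2 - 1*(-8))) = -1/(-9 + (2 + 8)) = -1/(-9 + 10) = -1/1 = -1*1 = -1)
f(-31)/L = (-11/3 - 1/(-31))/(-1) = (-11/3 - 1*(-1/31))*(-1) = (-11/3 + 1/31)*(-1) = -338/93*(-1) = 338/93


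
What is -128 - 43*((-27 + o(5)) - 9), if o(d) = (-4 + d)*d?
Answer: 1205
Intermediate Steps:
o(d) = d*(-4 + d)
-128 - 43*((-27 + o(5)) - 9) = -128 - 43*((-27 + 5*(-4 + 5)) - 9) = -128 - 43*((-27 + 5*1) - 9) = -128 - 43*((-27 + 5) - 9) = -128 - 43*(-22 - 9) = -128 - 43*(-31) = -128 + 1333 = 1205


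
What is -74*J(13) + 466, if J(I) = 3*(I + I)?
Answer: -5306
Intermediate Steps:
J(I) = 6*I (J(I) = 3*(2*I) = 6*I)
-74*J(13) + 466 = -444*13 + 466 = -74*78 + 466 = -5772 + 466 = -5306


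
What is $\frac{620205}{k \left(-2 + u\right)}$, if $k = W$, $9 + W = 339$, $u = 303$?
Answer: $\frac{41347}{6622} \approx 6.2439$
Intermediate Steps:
$W = 330$ ($W = -9 + 339 = 330$)
$k = 330$
$\frac{620205}{k \left(-2 + u\right)} = \frac{620205}{330 \left(-2 + 303\right)} = \frac{620205}{330 \cdot 301} = \frac{620205}{99330} = 620205 \cdot \frac{1}{99330} = \frac{41347}{6622}$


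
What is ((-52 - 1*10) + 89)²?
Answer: 729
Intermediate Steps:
((-52 - 1*10) + 89)² = ((-52 - 10) + 89)² = (-62 + 89)² = 27² = 729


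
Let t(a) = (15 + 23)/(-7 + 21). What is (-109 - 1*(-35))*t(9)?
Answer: -1406/7 ≈ -200.86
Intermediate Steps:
t(a) = 19/7 (t(a) = 38/14 = 38*(1/14) = 19/7)
(-109 - 1*(-35))*t(9) = (-109 - 1*(-35))*(19/7) = (-109 + 35)*(19/7) = -74*19/7 = -1406/7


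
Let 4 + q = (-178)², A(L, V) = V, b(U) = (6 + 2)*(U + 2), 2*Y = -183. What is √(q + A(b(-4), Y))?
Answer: √126354/2 ≈ 177.73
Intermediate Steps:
Y = -183/2 (Y = (½)*(-183) = -183/2 ≈ -91.500)
b(U) = 16 + 8*U (b(U) = 8*(2 + U) = 16 + 8*U)
q = 31680 (q = -4 + (-178)² = -4 + 31684 = 31680)
√(q + A(b(-4), Y)) = √(31680 - 183/2) = √(63177/2) = √126354/2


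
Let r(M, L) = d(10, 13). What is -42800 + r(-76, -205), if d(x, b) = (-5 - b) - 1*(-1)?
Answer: -42817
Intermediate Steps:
d(x, b) = -4 - b (d(x, b) = (-5 - b) + 1 = -4 - b)
r(M, L) = -17 (r(M, L) = -4 - 1*13 = -4 - 13 = -17)
-42800 + r(-76, -205) = -42800 - 17 = -42817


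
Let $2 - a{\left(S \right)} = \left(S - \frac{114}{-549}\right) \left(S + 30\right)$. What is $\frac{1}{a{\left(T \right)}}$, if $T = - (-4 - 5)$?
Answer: $- \frac{61}{21783} \approx -0.0028003$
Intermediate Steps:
$T = 9$ ($T = \left(-1\right) \left(-9\right) = 9$)
$a{\left(S \right)} = 2 - \left(30 + S\right) \left(\frac{38}{183} + S\right)$ ($a{\left(S \right)} = 2 - \left(S - \frac{114}{-549}\right) \left(S + 30\right) = 2 - \left(S - - \frac{38}{183}\right) \left(30 + S\right) = 2 - \left(S + \frac{38}{183}\right) \left(30 + S\right) = 2 - \left(\frac{38}{183} + S\right) \left(30 + S\right) = 2 - \left(30 + S\right) \left(\frac{38}{183} + S\right)$)
$\frac{1}{a{\left(T \right)}} = \frac{1}{- \frac{258}{61} - 9^{2} - \frac{16584}{61}} = \frac{1}{- \frac{258}{61} - 81 - \frac{16584}{61}} = \frac{1}{- \frac{21783}{61}} = - \frac{61}{21783}$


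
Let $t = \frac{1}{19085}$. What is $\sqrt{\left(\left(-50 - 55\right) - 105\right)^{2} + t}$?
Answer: $\frac{\sqrt{16062861641585}}{19085} \approx 210.0$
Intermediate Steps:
$t = \frac{1}{19085} \approx 5.2397 \cdot 10^{-5}$
$\sqrt{\left(\left(-50 - 55\right) - 105\right)^{2} + t} = \sqrt{\left(\left(-50 - 55\right) - 105\right)^{2} + \frac{1}{19085}} = \sqrt{\left(-105 - 105\right)^{2} + \frac{1}{19085}} = \sqrt{\left(-210\right)^{2} + \frac{1}{19085}} = \sqrt{44100 + \frac{1}{19085}} = \sqrt{\frac{841648501}{19085}} = \frac{\sqrt{16062861641585}}{19085}$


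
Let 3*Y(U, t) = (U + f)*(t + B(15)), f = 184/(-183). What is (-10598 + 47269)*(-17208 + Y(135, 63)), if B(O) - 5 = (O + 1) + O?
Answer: -28601803147/61 ≈ -4.6888e+8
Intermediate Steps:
f = -184/183 (f = 184*(-1/183) = -184/183 ≈ -1.0055)
B(O) = 6 + 2*O (B(O) = 5 + ((O + 1) + O) = 5 + ((1 + O) + O) = 5 + (1 + 2*O) = 6 + 2*O)
Y(U, t) = (36 + t)*(-184/183 + U)/3 (Y(U, t) = ((U - 184/183)*(t + (6 + 2*15)))/3 = ((-184/183 + U)*(t + (6 + 30)))/3 = ((-184/183 + U)*(t + 36))/3 = ((-184/183 + U)*(36 + t))/3 = ((36 + t)*(-184/183 + U))/3 = (36 + t)*(-184/183 + U)/3)
(-10598 + 47269)*(-17208 + Y(135, 63)) = (-10598 + 47269)*(-17208 + (-736/61 + 12*135 - 184/549*63 + (⅓)*135*63)) = 36671*(-17208 + (-736/61 + 1620 - 1288/61 + 2835)) = 36671*(-17208 + 269731/61) = 36671*(-779957/61) = -28601803147/61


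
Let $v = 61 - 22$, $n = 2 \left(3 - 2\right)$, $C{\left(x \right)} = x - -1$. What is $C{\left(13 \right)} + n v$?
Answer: $92$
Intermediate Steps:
$C{\left(x \right)} = 1 + x$ ($C{\left(x \right)} = x + 1 = 1 + x$)
$n = 2$ ($n = 2 \cdot 1 = 2$)
$v = 39$
$C{\left(13 \right)} + n v = \left(1 + 13\right) + 2 \cdot 39 = 14 + 78 = 92$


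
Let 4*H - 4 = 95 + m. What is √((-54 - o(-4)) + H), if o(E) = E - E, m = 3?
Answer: I*√114/2 ≈ 5.3385*I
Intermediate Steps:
o(E) = 0
H = 51/2 (H = 1 + (95 + 3)/4 = 1 + (¼)*98 = 1 + 49/2 = 51/2 ≈ 25.500)
√((-54 - o(-4)) + H) = √((-54 - 1*0) + 51/2) = √((-54 + 0) + 51/2) = √(-54 + 51/2) = √(-57/2) = I*√114/2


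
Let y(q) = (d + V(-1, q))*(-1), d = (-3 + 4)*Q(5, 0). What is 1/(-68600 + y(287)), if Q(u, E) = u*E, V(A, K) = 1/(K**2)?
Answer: -82369/5650513401 ≈ -1.4577e-5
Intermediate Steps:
V(A, K) = K**(-2)
Q(u, E) = E*u
d = 0 (d = (-3 + 4)*(0*5) = 1*0 = 0)
y(q) = -1/q**2 (y(q) = (0 + q**(-2))*(-1) = -1/q**2)
1/(-68600 + y(287)) = 1/(-68600 - 1/287**2) = 1/(-68600 - 1*1/82369) = 1/(-68600 - 1/82369) = 1/(-5650513401/82369) = -82369/5650513401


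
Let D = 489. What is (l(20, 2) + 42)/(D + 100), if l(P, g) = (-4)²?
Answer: 58/589 ≈ 0.098472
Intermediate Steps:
l(P, g) = 16
(l(20, 2) + 42)/(D + 100) = (16 + 42)/(489 + 100) = 58/589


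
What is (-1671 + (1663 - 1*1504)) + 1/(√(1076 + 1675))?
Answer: -1512 + √2751/2751 ≈ -1512.0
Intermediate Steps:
(-1671 + (1663 - 1*1504)) + 1/(√(1076 + 1675)) = (-1671 + (1663 - 1504)) + 1/(√2751) = (-1671 + 159) + √2751/2751 = -1512 + √2751/2751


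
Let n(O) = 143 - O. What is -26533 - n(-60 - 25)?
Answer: -26761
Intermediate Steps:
-26533 - n(-60 - 25) = -26533 - (143 - (-60 - 25)) = -26533 - (143 - 1*(-85)) = -26533 - (143 + 85) = -26533 - 1*228 = -26533 - 228 = -26761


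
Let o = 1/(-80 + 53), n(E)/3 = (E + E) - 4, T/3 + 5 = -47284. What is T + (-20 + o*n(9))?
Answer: -1276997/9 ≈ -1.4189e+5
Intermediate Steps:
T = -141867 (T = -15 + 3*(-47284) = -15 - 141852 = -141867)
n(E) = -12 + 6*E (n(E) = 3*((E + E) - 4) = 3*(2*E - 4) = 3*(-4 + 2*E) = -12 + 6*E)
o = -1/27 (o = 1/(-27) = -1/27 ≈ -0.037037)
T + (-20 + o*n(9)) = -141867 + (-20 - (-12 + 6*9)/27) = -141867 + (-20 - (-12 + 54)/27) = -141867 + (-20 - 1/27*42) = -141867 + (-20 - 14/9) = -141867 - 194/9 = -1276997/9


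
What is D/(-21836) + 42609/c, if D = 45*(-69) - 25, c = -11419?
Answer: -447334327/124672642 ≈ -3.5881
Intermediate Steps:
D = -3130 (D = -3105 - 25 = -3130)
D/(-21836) + 42609/c = -3130/(-21836) + 42609/(-11419) = -3130*(-1/21836) + 42609*(-1/11419) = 1565/10918 - 42609/11419 = -447334327/124672642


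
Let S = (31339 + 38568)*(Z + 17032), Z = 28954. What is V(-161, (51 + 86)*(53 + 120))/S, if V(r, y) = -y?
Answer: -23701/3214743302 ≈ -7.3726e-6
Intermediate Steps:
S = 3214743302 (S = (31339 + 38568)*(28954 + 17032) = 69907*45986 = 3214743302)
V(-161, (51 + 86)*(53 + 120))/S = -(51 + 86)*(53 + 120)/3214743302 = -137*173*(1/3214743302) = -1*23701*(1/3214743302) = -23701*1/3214743302 = -23701/3214743302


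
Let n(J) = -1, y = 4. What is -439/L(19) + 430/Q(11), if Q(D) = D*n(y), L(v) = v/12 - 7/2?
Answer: 48058/253 ≈ 189.95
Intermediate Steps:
L(v) = -7/2 + v/12 (L(v) = v*(1/12) - 7*½ = v/12 - 7/2 = -7/2 + v/12)
Q(D) = -D (Q(D) = D*(-1) = -D)
-439/L(19) + 430/Q(11) = -439/(-7/2 + (1/12)*19) + 430/((-1*11)) = -439/(-7/2 + 19/12) + 430/(-11) = -439/(-23/12) + 430*(-1/11) = -439*(-12/23) - 430/11 = 5268/23 - 430/11 = 48058/253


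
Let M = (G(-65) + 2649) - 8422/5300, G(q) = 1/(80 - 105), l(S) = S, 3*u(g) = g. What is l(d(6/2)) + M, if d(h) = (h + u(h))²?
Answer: 7057933/2650 ≈ 2663.4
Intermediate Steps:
u(g) = g/3
d(h) = 16*h²/9 (d(h) = (h + h/3)² = (4*h/3)² = 16*h²/9)
G(q) = -1/25 (G(q) = 1/(-25) = -1/25)
M = 7015533/2650 (M = (-1/25 + 2649) - 8422/5300 = 66224/25 - 8422*1/5300 = 66224/25 - 4211/2650 = 7015533/2650 ≈ 2647.4)
l(d(6/2)) + M = 16*(6/2)²/9 + 7015533/2650 = 16*(6*(½))²/9 + 7015533/2650 = (16/9)*3² + 7015533/2650 = (16/9)*9 + 7015533/2650 = 16 + 7015533/2650 = 7057933/2650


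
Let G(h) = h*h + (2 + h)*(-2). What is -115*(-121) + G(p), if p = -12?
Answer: 14079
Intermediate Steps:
G(h) = -4 + h² - 2*h (G(h) = h² + (-4 - 2*h) = -4 + h² - 2*h)
-115*(-121) + G(p) = -115*(-121) + (-4 + (-12)² - 2*(-12)) = 13915 + (-4 + 144 + 24) = 13915 + 164 = 14079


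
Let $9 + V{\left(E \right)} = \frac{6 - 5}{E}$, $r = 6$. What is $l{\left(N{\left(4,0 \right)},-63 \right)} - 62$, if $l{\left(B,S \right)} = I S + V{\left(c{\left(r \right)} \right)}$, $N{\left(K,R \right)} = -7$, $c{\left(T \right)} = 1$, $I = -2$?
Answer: $56$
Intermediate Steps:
$V{\left(E \right)} = -9 + \frac{1}{E}$ ($V{\left(E \right)} = -9 + \frac{6 - 5}{E} = -9 + 1 \frac{1}{E} = -9 + \frac{1}{E}$)
$l{\left(B,S \right)} = -8 - 2 S$ ($l{\left(B,S \right)} = - 2 S - \left(9 - 1^{-1}\right) = - 2 S + \left(-9 + 1\right) = - 2 S - 8 = -8 - 2 S$)
$l{\left(N{\left(4,0 \right)},-63 \right)} - 62 = \left(-8 - -126\right) - 62 = \left(-8 + 126\right) - 62 = 118 - 62 = 56$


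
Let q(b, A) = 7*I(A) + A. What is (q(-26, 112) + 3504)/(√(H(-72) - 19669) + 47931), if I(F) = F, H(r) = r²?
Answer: 105448200/1148697623 - 2200*I*√14485/1148697623 ≈ 0.091798 - 0.0002305*I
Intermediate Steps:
q(b, A) = 8*A (q(b, A) = 7*A + A = 8*A)
(q(-26, 112) + 3504)/(√(H(-72) - 19669) + 47931) = (8*112 + 3504)/(√((-72)² - 19669) + 47931) = (896 + 3504)/(√(5184 - 19669) + 47931) = 4400/(√(-14485) + 47931) = 4400/(I*√14485 + 47931) = 4400/(47931 + I*√14485)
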